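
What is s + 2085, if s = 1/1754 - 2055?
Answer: 52621/1754 ≈ 30.001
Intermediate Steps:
s = -3604469/1754 (s = 1/1754 - 2055 = -3604469/1754 ≈ -2055.0)
s + 2085 = -3604469/1754 + 2085 = 52621/1754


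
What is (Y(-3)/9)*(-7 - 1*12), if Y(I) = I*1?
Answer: 19/3 ≈ 6.3333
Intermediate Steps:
Y(I) = I
(Y(-3)/9)*(-7 - 1*12) = (-3/9)*(-7 - 1*12) = (-3*1/9)*(-7 - 12) = -1/3*(-19) = 19/3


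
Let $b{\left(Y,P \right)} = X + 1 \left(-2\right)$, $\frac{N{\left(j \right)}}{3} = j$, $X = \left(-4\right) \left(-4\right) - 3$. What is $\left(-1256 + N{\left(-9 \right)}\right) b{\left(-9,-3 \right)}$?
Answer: $-14113$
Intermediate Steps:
$X = 13$ ($X = 16 - 3 = 13$)
$N{\left(j \right)} = 3 j$
$b{\left(Y,P \right)} = 11$ ($b{\left(Y,P \right)} = 13 + 1 \left(-2\right) = 13 - 2 = 11$)
$\left(-1256 + N{\left(-9 \right)}\right) b{\left(-9,-3 \right)} = \left(-1256 + 3 \left(-9\right)\right) 11 = \left(-1256 - 27\right) 11 = \left(-1283\right) 11 = -14113$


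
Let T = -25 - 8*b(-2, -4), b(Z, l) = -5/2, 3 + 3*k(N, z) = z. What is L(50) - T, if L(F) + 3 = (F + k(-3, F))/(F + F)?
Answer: 797/300 ≈ 2.6567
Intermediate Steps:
k(N, z) = -1 + z/3
b(Z, l) = -5/2 (b(Z, l) = -5*½ = -5/2)
T = -5 (T = -25 - 8*(-5/2) = -25 + 20 = -5)
L(F) = -3 + (-1 + 4*F/3)/(2*F) (L(F) = -3 + (F + (-1 + F/3))/(F + F) = -3 + (-1 + 4*F/3)/((2*F)) = -3 + (-1 + 4*F/3)*(1/(2*F)) = -3 + (-1 + 4*F/3)/(2*F))
L(50) - T = (⅙)*(-3 - 14*50)/50 - 1*(-5) = (⅙)*(1/50)*(-3 - 700) + 5 = (⅙)*(1/50)*(-703) + 5 = -703/300 + 5 = 797/300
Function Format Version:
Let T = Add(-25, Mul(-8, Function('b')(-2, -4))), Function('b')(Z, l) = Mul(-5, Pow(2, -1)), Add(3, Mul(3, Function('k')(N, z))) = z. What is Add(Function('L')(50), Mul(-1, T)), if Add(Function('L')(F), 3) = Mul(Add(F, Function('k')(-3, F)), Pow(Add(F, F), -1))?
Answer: Rational(797, 300) ≈ 2.6567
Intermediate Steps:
Function('k')(N, z) = Add(-1, Mul(Rational(1, 3), z))
Function('b')(Z, l) = Rational(-5, 2) (Function('b')(Z, l) = Mul(-5, Rational(1, 2)) = Rational(-5, 2))
T = -5 (T = Add(-25, Mul(-8, Rational(-5, 2))) = Add(-25, 20) = -5)
Function('L')(F) = Add(-3, Mul(Rational(1, 2), Pow(F, -1), Add(-1, Mul(Rational(4, 3), F)))) (Function('L')(F) = Add(-3, Mul(Add(F, Add(-1, Mul(Rational(1, 3), F))), Pow(Add(F, F), -1))) = Add(-3, Mul(Add(-1, Mul(Rational(4, 3), F)), Pow(Mul(2, F), -1))) = Add(-3, Mul(Add(-1, Mul(Rational(4, 3), F)), Mul(Rational(1, 2), Pow(F, -1)))) = Add(-3, Mul(Rational(1, 2), Pow(F, -1), Add(-1, Mul(Rational(4, 3), F)))))
Add(Function('L')(50), Mul(-1, T)) = Add(Mul(Rational(1, 6), Pow(50, -1), Add(-3, Mul(-14, 50))), Mul(-1, -5)) = Add(Mul(Rational(1, 6), Rational(1, 50), Add(-3, -700)), 5) = Add(Mul(Rational(1, 6), Rational(1, 50), -703), 5) = Add(Rational(-703, 300), 5) = Rational(797, 300)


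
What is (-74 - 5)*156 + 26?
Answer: -12298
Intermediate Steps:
(-74 - 5)*156 + 26 = -79*156 + 26 = -12324 + 26 = -12298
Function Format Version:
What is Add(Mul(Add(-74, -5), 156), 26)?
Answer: -12298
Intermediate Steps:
Add(Mul(Add(-74, -5), 156), 26) = Add(Mul(-79, 156), 26) = Add(-12324, 26) = -12298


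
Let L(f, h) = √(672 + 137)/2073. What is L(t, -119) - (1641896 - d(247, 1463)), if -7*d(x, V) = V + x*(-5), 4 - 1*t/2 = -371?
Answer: -11493500/7 + √809/2073 ≈ -1.6419e+6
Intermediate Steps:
t = 750 (t = 8 - 2*(-371) = 8 + 742 = 750)
d(x, V) = -V/7 + 5*x/7 (d(x, V) = -(V + x*(-5))/7 = -(V - 5*x)/7 = -V/7 + 5*x/7)
L(f, h) = √809/2073 (L(f, h) = √809*(1/2073) = √809/2073)
L(t, -119) - (1641896 - d(247, 1463)) = √809/2073 - (1641896 - (-⅐*1463 + (5/7)*247)) = √809/2073 - (1641896 - (-209 + 1235/7)) = √809/2073 - (1641896 - 1*(-228/7)) = √809/2073 - (1641896 + 228/7) = √809/2073 - 1*11493500/7 = √809/2073 - 11493500/7 = -11493500/7 + √809/2073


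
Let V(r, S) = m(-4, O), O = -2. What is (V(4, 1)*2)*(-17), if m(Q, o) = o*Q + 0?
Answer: -272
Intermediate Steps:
m(Q, o) = Q*o (m(Q, o) = Q*o + 0 = Q*o)
V(r, S) = 8 (V(r, S) = -4*(-2) = 8)
(V(4, 1)*2)*(-17) = (8*2)*(-17) = 16*(-17) = -272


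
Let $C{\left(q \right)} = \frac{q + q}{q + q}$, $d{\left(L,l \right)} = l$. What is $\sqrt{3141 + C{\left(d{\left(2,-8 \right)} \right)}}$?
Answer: $\sqrt{3142} \approx 56.054$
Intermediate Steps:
$C{\left(q \right)} = 1$ ($C{\left(q \right)} = \frac{2 q}{2 q} = 2 q \frac{1}{2 q} = 1$)
$\sqrt{3141 + C{\left(d{\left(2,-8 \right)} \right)}} = \sqrt{3141 + 1} = \sqrt{3142}$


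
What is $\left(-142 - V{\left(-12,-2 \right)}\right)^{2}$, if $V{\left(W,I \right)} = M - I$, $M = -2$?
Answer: $20164$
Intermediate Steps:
$V{\left(W,I \right)} = -2 - I$
$\left(-142 - V{\left(-12,-2 \right)}\right)^{2} = \left(-142 - \left(-2 - -2\right)\right)^{2} = \left(-142 - \left(-2 + 2\right)\right)^{2} = \left(-142 - 0\right)^{2} = \left(-142 + 0\right)^{2} = \left(-142\right)^{2} = 20164$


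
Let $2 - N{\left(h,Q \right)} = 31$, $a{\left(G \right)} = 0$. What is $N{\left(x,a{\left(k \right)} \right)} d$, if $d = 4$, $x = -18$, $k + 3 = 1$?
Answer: $-116$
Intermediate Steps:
$k = -2$ ($k = -3 + 1 = -2$)
$N{\left(h,Q \right)} = -29$ ($N{\left(h,Q \right)} = 2 - 31 = -29$)
$N{\left(x,a{\left(k \right)} \right)} d = \left(-29\right) 4 = -116$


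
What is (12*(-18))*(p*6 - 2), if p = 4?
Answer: -4752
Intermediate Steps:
(12*(-18))*(p*6 - 2) = (12*(-18))*(4*6 - 2) = -216*(24 - 2) = -216*22 = -4752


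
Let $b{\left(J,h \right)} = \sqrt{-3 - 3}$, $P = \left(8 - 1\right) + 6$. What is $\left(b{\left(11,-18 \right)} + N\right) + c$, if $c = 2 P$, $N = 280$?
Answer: $306 + i \sqrt{6} \approx 306.0 + 2.4495 i$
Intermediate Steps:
$P = 13$ ($P = 7 + 6 = 13$)
$b{\left(J,h \right)} = i \sqrt{6}$ ($b{\left(J,h \right)} = \sqrt{-6} = i \sqrt{6}$)
$c = 26$ ($c = 2 \cdot 13 = 26$)
$\left(b{\left(11,-18 \right)} + N\right) + c = \left(i \sqrt{6} + 280\right) + 26 = \left(280 + i \sqrt{6}\right) + 26 = 306 + i \sqrt{6}$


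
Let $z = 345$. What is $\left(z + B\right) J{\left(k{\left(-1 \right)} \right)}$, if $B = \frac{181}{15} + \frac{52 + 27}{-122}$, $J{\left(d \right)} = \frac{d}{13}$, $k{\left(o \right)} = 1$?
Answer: $\frac{652247}{23790} \approx 27.417$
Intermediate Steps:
$J{\left(d \right)} = \frac{d}{13}$ ($J{\left(d \right)} = d \frac{1}{13} = \frac{d}{13}$)
$B = \frac{20897}{1830}$ ($B = 181 \cdot \frac{1}{15} + 79 \left(- \frac{1}{122}\right) = \frac{181}{15} - \frac{79}{122} = \frac{20897}{1830} \approx 11.419$)
$\left(z + B\right) J{\left(k{\left(-1 \right)} \right)} = \left(345 + \frac{20897}{1830}\right) \frac{1}{13} \cdot 1 = \frac{652247}{1830} \cdot \frac{1}{13} = \frac{652247}{23790}$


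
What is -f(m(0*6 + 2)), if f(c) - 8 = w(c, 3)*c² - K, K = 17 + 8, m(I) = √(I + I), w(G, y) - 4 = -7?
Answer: 29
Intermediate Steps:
w(G, y) = -3 (w(G, y) = 4 - 7 = -3)
m(I) = √2*√I (m(I) = √(2*I) = √2*√I)
K = 25
f(c) = -17 - 3*c² (f(c) = 8 + (-3*c² - 1*25) = 8 + (-3*c² - 25) = 8 + (-25 - 3*c²) = -17 - 3*c²)
-f(m(0*6 + 2)) = -(-17 - 3*(√2*√(0*6 + 2))²) = -(-17 - 3*(√2*√(0 + 2))²) = -(-17 - 3*(√2*√2)²) = -(-17 - 3*2²) = -(-17 - 3*4) = -(-17 - 12) = -1*(-29) = 29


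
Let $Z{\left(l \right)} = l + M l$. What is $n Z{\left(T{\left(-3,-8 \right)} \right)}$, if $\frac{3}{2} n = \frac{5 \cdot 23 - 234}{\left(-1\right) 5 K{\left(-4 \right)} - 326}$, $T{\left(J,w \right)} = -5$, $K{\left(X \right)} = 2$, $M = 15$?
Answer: $- \frac{170}{9} \approx -18.889$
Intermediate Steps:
$n = \frac{17}{72}$ ($n = \frac{2 \frac{5 \cdot 23 - 234}{\left(-1\right) 5 \cdot 2 - 326}}{3} = \frac{2 \frac{115 - 234}{\left(-5\right) 2 - 326}}{3} = \frac{2 \left(- \frac{119}{-10 - 326}\right)}{3} = \frac{2 \left(- \frac{119}{-336}\right)}{3} = \frac{2 \left(\left(-119\right) \left(- \frac{1}{336}\right)\right)}{3} = \frac{2}{3} \cdot \frac{17}{48} = \frac{17}{72} \approx 0.23611$)
$Z{\left(l \right)} = 16 l$ ($Z{\left(l \right)} = l + 15 l = 16 l$)
$n Z{\left(T{\left(-3,-8 \right)} \right)} = \frac{17 \cdot 16 \left(-5\right)}{72} = \frac{17}{72} \left(-80\right) = - \frac{170}{9}$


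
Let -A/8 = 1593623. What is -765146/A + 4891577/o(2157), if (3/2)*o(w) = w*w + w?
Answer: 2023032532361/1236334317023 ≈ 1.6363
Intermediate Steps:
A = -12748984 (A = -8*1593623 = -12748984)
o(w) = 2*w/3 + 2*w²/3 (o(w) = 2*(w*w + w)/3 = 2*(w² + w)/3 = 2*(w + w²)/3 = 2*w/3 + 2*w²/3)
-765146/A + 4891577/o(2157) = -765146/(-12748984) + 4891577/(((⅔)*2157*(1 + 2157))) = -765146*(-1/12748984) + 4891577/(((⅔)*2157*2158)) = 382573/6374492 + 4891577/3103204 = 2023032532361/1236334317023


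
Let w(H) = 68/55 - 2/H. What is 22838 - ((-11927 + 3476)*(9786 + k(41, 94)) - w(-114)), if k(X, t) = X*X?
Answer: 303876980356/3135 ≈ 9.6930e+7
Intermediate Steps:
w(H) = 68/55 - 2/H (w(H) = 68*(1/55) - 2/H = 68/55 - 2/H)
k(X, t) = X²
22838 - ((-11927 + 3476)*(9786 + k(41, 94)) - w(-114)) = 22838 - ((-11927 + 3476)*(9786 + 41²) - (68/55 - 2/(-114))) = 22838 - (-8451*(9786 + 1681) - (68/55 - 2*(-1/114))) = 22838 - (-8451*11467 - (68/55 + 1/57)) = 22838 - (-96907617 - 1*3931/3135) = 22838 - (-96907617 - 3931/3135) = 22838 - 1*(-303805383226/3135) = 22838 + 303805383226/3135 = 303876980356/3135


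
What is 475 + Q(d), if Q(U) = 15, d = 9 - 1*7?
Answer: 490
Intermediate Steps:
d = 2 (d = 9 - 7 = 2)
475 + Q(d) = 475 + 15 = 490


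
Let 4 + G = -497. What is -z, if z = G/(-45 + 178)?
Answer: 501/133 ≈ 3.7669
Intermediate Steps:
G = -501 (G = -4 - 497 = -501)
z = -501/133 (z = -501/(-45 + 178) = -501/133 ≈ -3.7669)
-z = -1*(-501/133) = 501/133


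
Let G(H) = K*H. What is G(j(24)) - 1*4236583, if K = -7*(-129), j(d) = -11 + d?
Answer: -4224844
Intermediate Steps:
K = 903
G(H) = 903*H
G(j(24)) - 1*4236583 = 903*(-11 + 24) - 1*4236583 = 903*13 - 4236583 = 11739 - 4236583 = -4224844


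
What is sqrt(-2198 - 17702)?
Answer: 10*I*sqrt(199) ≈ 141.07*I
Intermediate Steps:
sqrt(-2198 - 17702) = sqrt(-19900) = 10*I*sqrt(199)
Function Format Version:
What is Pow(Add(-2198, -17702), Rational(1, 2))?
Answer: Mul(10, I, Pow(199, Rational(1, 2))) ≈ Mul(141.07, I)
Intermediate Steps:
Pow(Add(-2198, -17702), Rational(1, 2)) = Pow(-19900, Rational(1, 2)) = Mul(10, I, Pow(199, Rational(1, 2)))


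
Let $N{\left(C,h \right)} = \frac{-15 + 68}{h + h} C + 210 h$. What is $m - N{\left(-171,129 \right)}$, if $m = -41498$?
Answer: $- \frac{5895547}{86} \approx -68553.0$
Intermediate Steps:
$N{\left(C,h \right)} = 210 h + \frac{53 C}{2 h}$ ($N{\left(C,h \right)} = \frac{53}{2 h} C + 210 h = \frac{53 C}{2 h} + 210 h = 210 h + \frac{53 C}{2 h}$)
$m - N{\left(-171,129 \right)} = -41498 - \left(210 \cdot 129 + \frac{53}{2} \left(-171\right) \frac{1}{129}\right) = -41498 - \left(27090 + \frac{53}{2} \left(-171\right) \frac{1}{129}\right) = -41498 - \left(27090 - \frac{3021}{86}\right) = -41498 - \frac{2326719}{86} = - \frac{5895547}{86}$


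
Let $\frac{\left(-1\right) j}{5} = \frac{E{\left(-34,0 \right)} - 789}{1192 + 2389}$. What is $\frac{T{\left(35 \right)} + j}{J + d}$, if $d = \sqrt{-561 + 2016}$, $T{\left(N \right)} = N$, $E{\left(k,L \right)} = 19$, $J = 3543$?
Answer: $\frac{152567485}{14982180638} - \frac{129185 \sqrt{1455}}{44946541914} \approx 0.010074$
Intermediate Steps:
$d = \sqrt{1455} \approx 38.144$
$j = \frac{3850}{3581}$ ($j = - 5 \frac{19 - 789}{1192 + 2389} = - 5 \left(- \frac{770}{3581}\right) = - 5 \left(\left(-770\right) \frac{1}{3581}\right) = \left(-5\right) \left(- \frac{770}{3581}\right) = \frac{3850}{3581} \approx 1.0751$)
$\frac{T{\left(35 \right)} + j}{J + d} = \frac{35 + \frac{3850}{3581}}{3543 + \sqrt{1455}} = \frac{129185}{3581 \left(3543 + \sqrt{1455}\right)}$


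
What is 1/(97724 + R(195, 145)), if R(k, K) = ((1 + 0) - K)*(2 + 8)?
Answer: 1/96284 ≈ 1.0386e-5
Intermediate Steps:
R(k, K) = 10 - 10*K (R(k, K) = (1 - K)*10 = 10 - 10*K)
1/(97724 + R(195, 145)) = 1/(97724 + (10 - 10*145)) = 1/(97724 + (10 - 1450)) = 1/(97724 - 1440) = 1/96284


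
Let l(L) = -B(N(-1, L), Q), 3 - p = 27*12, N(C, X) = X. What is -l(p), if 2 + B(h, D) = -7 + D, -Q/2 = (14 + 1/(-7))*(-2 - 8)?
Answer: 1877/7 ≈ 268.14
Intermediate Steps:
Q = 1940/7 (Q = -2*(14 + 1/(-7))*(-2 - 8) = -2*(14 - 1/7)*(-10) = -194*(-10)/7 = -2*(-970/7) = 1940/7 ≈ 277.14)
p = -321 (p = 3 - 27*12 = 3 - 1*324 = 3 - 324 = -321)
B(h, D) = -9 + D (B(h, D) = -2 + (-7 + D) = -9 + D)
l(L) = -1877/7 (l(L) = -(-9 + 1940/7) = -1*1877/7 = -1877/7)
-l(p) = -1*(-1877/7) = 1877/7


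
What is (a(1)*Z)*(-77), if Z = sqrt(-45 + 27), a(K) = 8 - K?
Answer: -1617*I*sqrt(2) ≈ -2286.8*I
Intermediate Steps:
Z = 3*I*sqrt(2) (Z = sqrt(-18) = 3*I*sqrt(2) ≈ 4.2426*I)
(a(1)*Z)*(-77) = ((8 - 1*1)*(3*I*sqrt(2)))*(-77) = ((8 - 1)*(3*I*sqrt(2)))*(-77) = (7*(3*I*sqrt(2)))*(-77) = (21*I*sqrt(2))*(-77) = -1617*I*sqrt(2)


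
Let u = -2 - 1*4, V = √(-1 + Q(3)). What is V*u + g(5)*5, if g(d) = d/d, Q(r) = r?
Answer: 5 - 6*√2 ≈ -3.4853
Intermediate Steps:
g(d) = 1
V = √2 (V = √(-1 + 3) = √2 ≈ 1.4142)
u = -6 (u = -2 - 4 = -6)
V*u + g(5)*5 = √2*(-6) + 1*5 = -6*√2 + 5 = 5 - 6*√2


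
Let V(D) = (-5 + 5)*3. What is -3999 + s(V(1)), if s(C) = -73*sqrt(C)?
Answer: -3999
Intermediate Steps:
V(D) = 0 (V(D) = 0*3 = 0)
-3999 + s(V(1)) = -3999 - 73*sqrt(0) = -3999 - 73*0 = -3999 + 0 = -3999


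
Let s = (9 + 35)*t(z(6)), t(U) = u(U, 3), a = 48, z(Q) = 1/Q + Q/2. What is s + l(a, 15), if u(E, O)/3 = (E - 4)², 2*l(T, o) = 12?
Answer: 293/3 ≈ 97.667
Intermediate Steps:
z(Q) = 1/Q + Q/2 (z(Q) = 1/Q + Q*(½) = 1/Q + Q/2)
l(T, o) = 6 (l(T, o) = (½)*12 = 6)
u(E, O) = 3*(-4 + E)² (u(E, O) = 3*(E - 4)² = 3*(-4 + E)²)
t(U) = 3*(-4 + U)²
s = 275/3 (s = (9 + 35)*(3*(-4 + (1/6 + (½)*6))²) = 44*(3*(-4 + (⅙ + 3))²) = 44*(3*(-4 + 19/6)²) = 44*(3*(-⅚)²) = 44*(3*(25/36)) = 44*(25/12) = 275/3 ≈ 91.667)
s + l(a, 15) = 275/3 + 6 = 293/3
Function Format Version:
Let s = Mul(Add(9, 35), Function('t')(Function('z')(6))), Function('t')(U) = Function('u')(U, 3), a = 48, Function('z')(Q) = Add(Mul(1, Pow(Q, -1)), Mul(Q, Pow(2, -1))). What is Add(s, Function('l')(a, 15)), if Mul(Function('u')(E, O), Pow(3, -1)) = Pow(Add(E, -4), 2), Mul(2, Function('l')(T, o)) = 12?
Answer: Rational(293, 3) ≈ 97.667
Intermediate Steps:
Function('z')(Q) = Add(Pow(Q, -1), Mul(Rational(1, 2), Q)) (Function('z')(Q) = Add(Pow(Q, -1), Mul(Q, Rational(1, 2))) = Add(Pow(Q, -1), Mul(Rational(1, 2), Q)))
Function('l')(T, o) = 6 (Function('l')(T, o) = Mul(Rational(1, 2), 12) = 6)
Function('u')(E, O) = Mul(3, Pow(Add(-4, E), 2)) (Function('u')(E, O) = Mul(3, Pow(Add(E, -4), 2)) = Mul(3, Pow(Add(-4, E), 2)))
Function('t')(U) = Mul(3, Pow(Add(-4, U), 2))
s = Rational(275, 3) (s = Mul(Add(9, 35), Mul(3, Pow(Add(-4, Add(Pow(6, -1), Mul(Rational(1, 2), 6))), 2))) = Mul(44, Mul(3, Pow(Add(-4, Add(Rational(1, 6), 3)), 2))) = Mul(44, Mul(3, Pow(Add(-4, Rational(19, 6)), 2))) = Mul(44, Mul(3, Pow(Rational(-5, 6), 2))) = Mul(44, Mul(3, Rational(25, 36))) = Mul(44, Rational(25, 12)) = Rational(275, 3) ≈ 91.667)
Add(s, Function('l')(a, 15)) = Add(Rational(275, 3), 6) = Rational(293, 3)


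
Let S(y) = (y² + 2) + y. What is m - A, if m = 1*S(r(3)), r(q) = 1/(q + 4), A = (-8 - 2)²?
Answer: -4794/49 ≈ -97.837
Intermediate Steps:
A = 100 (A = (-10)² = 100)
r(q) = 1/(4 + q)
S(y) = 2 + y + y² (S(y) = (2 + y²) + y = 2 + y + y²)
m = 106/49 (m = 1*(2 + 1/(4 + 3) + (1/(4 + 3))²) = 1*(2 + 1/7 + (1/7)²) = 1*(2 + ⅐ + (⅐)²) = 1*(2 + ⅐ + 1/49) = 1*(106/49) = 106/49 ≈ 2.1633)
m - A = 106/49 - 1*100 = 106/49 - 100 = -4794/49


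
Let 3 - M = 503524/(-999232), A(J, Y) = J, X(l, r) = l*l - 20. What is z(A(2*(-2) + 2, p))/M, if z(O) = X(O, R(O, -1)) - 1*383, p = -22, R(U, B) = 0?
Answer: -99673392/875305 ≈ -113.87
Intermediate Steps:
X(l, r) = -20 + l² (X(l, r) = l² - 20 = -20 + l²)
z(O) = -403 + O² (z(O) = (-20 + O²) - 1*383 = (-20 + O²) - 383 = -403 + O²)
M = 875305/249808 (M = 3 - 503524/(-999232) = 3 - 503524*(-1)/999232 = 3 - 1*(-125881/249808) = 3 + 125881/249808 = 875305/249808 ≈ 3.5039)
z(A(2*(-2) + 2, p))/M = (-403 + (2*(-2) + 2)²)/(875305/249808) = (-403 + (-4 + 2)²)*(249808/875305) = (-403 + (-2)²)*(249808/875305) = (-403 + 4)*(249808/875305) = -399*249808/875305 = -99673392/875305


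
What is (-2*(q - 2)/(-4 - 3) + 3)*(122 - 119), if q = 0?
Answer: 51/7 ≈ 7.2857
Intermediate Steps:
(-2*(q - 2)/(-4 - 3) + 3)*(122 - 119) = (-2*(0 - 2)/(-4 - 3) + 3)*(122 - 119) = (-(-4)/(-7) + 3)*3 = (-(-4)*(-1)/7 + 3)*3 = (-2*2/7 + 3)*3 = (-4/7 + 3)*3 = (17/7)*3 = 51/7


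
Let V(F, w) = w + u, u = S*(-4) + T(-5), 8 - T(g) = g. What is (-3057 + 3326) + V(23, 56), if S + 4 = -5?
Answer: 374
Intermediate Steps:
S = -9 (S = -4 - 5 = -9)
T(g) = 8 - g
u = 49 (u = -9*(-4) + (8 - 1*(-5)) = 36 + (8 + 5) = 36 + 13 = 49)
V(F, w) = 49 + w (V(F, w) = w + 49 = 49 + w)
(-3057 + 3326) + V(23, 56) = (-3057 + 3326) + (49 + 56) = 269 + 105 = 374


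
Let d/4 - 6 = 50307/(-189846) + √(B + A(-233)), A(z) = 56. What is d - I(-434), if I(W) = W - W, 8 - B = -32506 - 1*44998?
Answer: 725846/31641 + 64*√303 ≈ 1137.0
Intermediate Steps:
B = 77512 (B = 8 - (-32506 - 1*44998) = 8 - (-32506 - 44998) = 8 - 1*(-77504) = 8 + 77504 = 77512)
I(W) = 0
d = 725846/31641 + 64*√303 (d = 24 + 4*(50307/(-189846) + √(77512 + 56)) = 24 + 4*(50307*(-1/189846) + √77568) = 24 + 4*(-16769/63282 + 16*√303) = 24 + (-33538/31641 + 64*√303) = 725846/31641 + 64*√303 ≈ 1137.0)
d - I(-434) = (725846/31641 + 64*√303) - 1*0 = (725846/31641 + 64*√303) + 0 = 725846/31641 + 64*√303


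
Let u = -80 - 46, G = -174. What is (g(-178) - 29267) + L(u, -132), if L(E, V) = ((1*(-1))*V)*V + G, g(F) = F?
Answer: -47043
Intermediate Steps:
u = -126
L(E, V) = -174 - V² (L(E, V) = ((1*(-1))*V)*V - 174 = (-V)*V - 174 = -V² - 174 = -174 - V²)
(g(-178) - 29267) + L(u, -132) = (-178 - 29267) + (-174 - 1*(-132)²) = -29445 + (-174 - 1*17424) = -29445 + (-174 - 17424) = -29445 - 17598 = -47043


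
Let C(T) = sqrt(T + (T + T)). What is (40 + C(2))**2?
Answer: (40 + sqrt(6))**2 ≈ 1802.0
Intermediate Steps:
C(T) = sqrt(3)*sqrt(T) (C(T) = sqrt(T + 2*T) = sqrt(3*T) = sqrt(3)*sqrt(T))
(40 + C(2))**2 = (40 + sqrt(3)*sqrt(2))**2 = (40 + sqrt(6))**2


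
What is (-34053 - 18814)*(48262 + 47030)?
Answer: -5037802164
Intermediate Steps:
(-34053 - 18814)*(48262 + 47030) = -52867*95292 = -5037802164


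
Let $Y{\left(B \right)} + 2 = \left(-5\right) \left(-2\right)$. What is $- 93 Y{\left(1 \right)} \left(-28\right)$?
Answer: $20832$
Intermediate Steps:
$Y{\left(B \right)} = 8$ ($Y{\left(B \right)} = -2 - -10 = -2 + 10 = 8$)
$- 93 Y{\left(1 \right)} \left(-28\right) = \left(-93\right) 8 \left(-28\right) = \left(-744\right) \left(-28\right) = 20832$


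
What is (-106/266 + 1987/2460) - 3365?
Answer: -1100826809/327180 ≈ -3364.6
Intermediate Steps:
(-106/266 + 1987/2460) - 3365 = (-106*1/266 + 1987*(1/2460)) - 3365 = (-53/133 + 1987/2460) - 3365 = 133891/327180 - 3365 = -1100826809/327180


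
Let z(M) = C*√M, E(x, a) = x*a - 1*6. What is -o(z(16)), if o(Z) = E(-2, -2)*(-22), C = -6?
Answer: -44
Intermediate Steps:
E(x, a) = -6 + a*x (E(x, a) = a*x - 6 = -6 + a*x)
z(M) = -6*√M
o(Z) = 44 (o(Z) = (-6 - 2*(-2))*(-22) = (-6 + 4)*(-22) = -2*(-22) = 44)
-o(z(16)) = -1*44 = -44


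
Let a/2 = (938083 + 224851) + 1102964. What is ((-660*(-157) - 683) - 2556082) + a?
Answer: 2078651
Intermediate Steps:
a = 4531796 (a = 2*((938083 + 224851) + 1102964) = 2*(1162934 + 1102964) = 2*2265898 = 4531796)
((-660*(-157) - 683) - 2556082) + a = ((-660*(-157) - 683) - 2556082) + 4531796 = ((103620 - 683) - 2556082) + 4531796 = (102937 - 2556082) + 4531796 = -2453145 + 4531796 = 2078651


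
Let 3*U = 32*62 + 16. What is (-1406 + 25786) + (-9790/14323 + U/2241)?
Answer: 2347599064850/96293529 ≈ 24380.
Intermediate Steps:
U = 2000/3 (U = (32*62 + 16)/3 = (1984 + 16)/3 = (1/3)*2000 = 2000/3 ≈ 666.67)
(-1406 + 25786) + (-9790/14323 + U/2241) = (-1406 + 25786) + (-9790/14323 + (2000/3)/2241) = 24380 + (-9790*1/14323 + (2000/3)*(1/2241)) = 24380 + (-9790/14323 + 2000/6723) = 24380 - 37172170/96293529 = 2347599064850/96293529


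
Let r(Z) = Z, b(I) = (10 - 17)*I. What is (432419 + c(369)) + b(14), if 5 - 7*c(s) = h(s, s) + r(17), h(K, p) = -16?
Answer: 3026251/7 ≈ 4.3232e+5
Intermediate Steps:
b(I) = -7*I
c(s) = 4/7 (c(s) = 5/7 - (-16 + 17)/7 = 5/7 - ⅐*1 = 5/7 - ⅐ = 4/7)
(432419 + c(369)) + b(14) = (432419 + 4/7) - 7*14 = 3026937/7 - 98 = 3026251/7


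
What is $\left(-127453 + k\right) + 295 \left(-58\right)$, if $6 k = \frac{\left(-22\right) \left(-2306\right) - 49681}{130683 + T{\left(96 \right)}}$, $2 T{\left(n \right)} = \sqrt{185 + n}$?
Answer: $- \frac{9875414406169803}{68312185675} - \frac{1051 \sqrt{281}}{204936557025} \approx -1.4456 \cdot 10^{5}$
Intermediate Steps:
$T{\left(n \right)} = \frac{\sqrt{185 + n}}{2}$
$k = \frac{1051}{6 \left(130683 + \frac{\sqrt{281}}{2}\right)}$ ($k = \frac{\left(\left(-22\right) \left(-2306\right) - 49681\right) \frac{1}{130683 + \frac{\sqrt{185 + 96}}{2}}}{6} = \frac{\left(50732 - 49681\right) \frac{1}{130683 + \frac{\sqrt{281}}{2}}}{6} = \frac{1051 \frac{1}{130683 + \frac{\sqrt{281}}{2}}}{6} = \frac{1051}{6 \left(130683 + \frac{\sqrt{281}}{2}\right)} \approx 0.0013403$)
$\left(-127453 + k\right) + 295 \left(-58\right) = \left(-127453 + \left(\frac{91565222}{68312185675} - \frac{1051 \sqrt{281}}{204936557025}\right)\right) + 295 \left(-58\right) = \left(- \frac{8706592909270553}{68312185675} - \frac{1051 \sqrt{281}}{204936557025}\right) - 17110 = - \frac{9875414406169803}{68312185675} - \frac{1051 \sqrt{281}}{204936557025}$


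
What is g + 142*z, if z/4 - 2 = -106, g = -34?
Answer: -59106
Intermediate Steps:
z = -416 (z = 8 + 4*(-106) = 8 - 424 = -416)
g + 142*z = -34 + 142*(-416) = -34 - 59072 = -59106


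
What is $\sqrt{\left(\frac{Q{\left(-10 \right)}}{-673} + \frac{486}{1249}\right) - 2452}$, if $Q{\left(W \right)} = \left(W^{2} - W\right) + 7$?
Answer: $\frac{i \sqrt{1732356788856643}}{840577} \approx 49.516 i$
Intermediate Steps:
$Q{\left(W \right)} = 7 + W^{2} - W$
$\sqrt{\left(\frac{Q{\left(-10 \right)}}{-673} + \frac{486}{1249}\right) - 2452} = \sqrt{\left(\frac{7 + \left(-10\right)^{2} - -10}{-673} + \frac{486}{1249}\right) - 2452} = \sqrt{\left(\left(7 + 100 + 10\right) \left(- \frac{1}{673}\right) + 486 \cdot \frac{1}{1249}\right) - 2452} = \sqrt{\left(117 \left(- \frac{1}{673}\right) + \frac{486}{1249}\right) - 2452} = \sqrt{\left(- \frac{117}{673} + \frac{486}{1249}\right) - 2452} = \sqrt{\frac{180945}{840577} - 2452} = \sqrt{- \frac{2060913859}{840577}} = \frac{i \sqrt{1732356788856643}}{840577}$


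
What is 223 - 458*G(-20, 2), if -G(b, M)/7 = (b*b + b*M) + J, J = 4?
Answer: 1167207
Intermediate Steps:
G(b, M) = -28 - 7*b² - 7*M*b (G(b, M) = -7*((b*b + b*M) + 4) = -7*((b² + M*b) + 4) = -7*(4 + b² + M*b) = -28 - 7*b² - 7*M*b)
223 - 458*G(-20, 2) = 223 - 458*(-28 - 7*(-20)² - 7*2*(-20)) = 223 - 458*(-28 - 7*400 + 280) = 223 - 458*(-28 - 2800 + 280) = 223 - 458*(-2548) = 223 + 1166984 = 1167207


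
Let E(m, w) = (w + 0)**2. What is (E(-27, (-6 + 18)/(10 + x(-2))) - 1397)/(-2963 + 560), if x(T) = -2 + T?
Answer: 1393/2403 ≈ 0.57969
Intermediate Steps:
E(m, w) = w**2
(E(-27, (-6 + 18)/(10 + x(-2))) - 1397)/(-2963 + 560) = (((-6 + 18)/(10 + (-2 - 2)))**2 - 1397)/(-2963 + 560) = ((12/(10 - 4))**2 - 1397)/(-2403) = ((12/6)**2 - 1397)*(-1/2403) = ((12*(1/6))**2 - 1397)*(-1/2403) = (2**2 - 1397)*(-1/2403) = (4 - 1397)*(-1/2403) = -1393*(-1/2403) = 1393/2403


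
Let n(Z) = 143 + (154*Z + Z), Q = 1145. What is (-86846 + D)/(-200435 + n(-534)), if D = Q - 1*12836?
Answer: 98537/283062 ≈ 0.34811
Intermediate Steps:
D = -11691 (D = 1145 - 1*12836 = 1145 - 12836 = -11691)
n(Z) = 143 + 155*Z
(-86846 + D)/(-200435 + n(-534)) = (-86846 - 11691)/(-200435 + (143 + 155*(-534))) = -98537/(-200435 + (143 - 82770)) = -98537/(-200435 - 82627) = -98537/(-283062) = -98537*(-1/283062) = 98537/283062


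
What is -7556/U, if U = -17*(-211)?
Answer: -7556/3587 ≈ -2.1065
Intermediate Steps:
U = 3587
-7556/U = -7556/3587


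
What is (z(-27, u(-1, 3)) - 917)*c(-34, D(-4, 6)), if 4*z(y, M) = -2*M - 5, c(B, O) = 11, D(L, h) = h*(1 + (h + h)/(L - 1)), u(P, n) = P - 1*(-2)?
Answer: -40425/4 ≈ -10106.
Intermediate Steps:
u(P, n) = 2 + P (u(P, n) = P + 2 = 2 + P)
D(L, h) = h*(1 + 2*h/(-1 + L)) (D(L, h) = h*(1 + (2*h)/(-1 + L)) = h*(1 + 2*h/(-1 + L)))
z(y, M) = -5/4 - M/2 (z(y, M) = (-2*M - 5)/4 = (-5 - 2*M)/4 = -5/4 - M/2)
(z(-27, u(-1, 3)) - 917)*c(-34, D(-4, 6)) = ((-5/4 - (2 - 1)/2) - 917)*11 = ((-5/4 - ½*1) - 917)*11 = ((-5/4 - ½) - 917)*11 = (-7/4 - 917)*11 = -3675/4*11 = -40425/4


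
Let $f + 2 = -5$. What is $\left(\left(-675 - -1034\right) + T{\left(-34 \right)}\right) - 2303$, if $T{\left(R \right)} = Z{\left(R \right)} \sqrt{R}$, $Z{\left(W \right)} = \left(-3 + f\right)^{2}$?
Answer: $-1944 + 100 i \sqrt{34} \approx -1944.0 + 583.09 i$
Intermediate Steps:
$f = -7$ ($f = -2 - 5 = -7$)
$Z{\left(W \right)} = 100$ ($Z{\left(W \right)} = \left(-3 - 7\right)^{2} = \left(-10\right)^{2} = 100$)
$T{\left(R \right)} = 100 \sqrt{R}$
$\left(\left(-675 - -1034\right) + T{\left(-34 \right)}\right) - 2303 = \left(\left(-675 - -1034\right) + 100 \sqrt{-34}\right) - 2303 = \left(\left(-675 + 1034\right) + 100 i \sqrt{34}\right) - 2303 = \left(359 + 100 i \sqrt{34}\right) - 2303 = -1944 + 100 i \sqrt{34}$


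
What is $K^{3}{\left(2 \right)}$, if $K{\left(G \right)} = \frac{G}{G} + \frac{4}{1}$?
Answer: $125$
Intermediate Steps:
$K{\left(G \right)} = 5$ ($K{\left(G \right)} = 1 + 4 \cdot 1 = 1 + 4 = 5$)
$K^{3}{\left(2 \right)} = 5^{3} = 125$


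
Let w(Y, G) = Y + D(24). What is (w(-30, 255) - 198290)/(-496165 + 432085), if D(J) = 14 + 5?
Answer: 198301/64080 ≈ 3.0946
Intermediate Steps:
D(J) = 19
w(Y, G) = 19 + Y (w(Y, G) = Y + 19 = 19 + Y)
(w(-30, 255) - 198290)/(-496165 + 432085) = ((19 - 30) - 198290)/(-496165 + 432085) = (-11 - 198290)/(-64080) = -198301*(-1/64080) = 198301/64080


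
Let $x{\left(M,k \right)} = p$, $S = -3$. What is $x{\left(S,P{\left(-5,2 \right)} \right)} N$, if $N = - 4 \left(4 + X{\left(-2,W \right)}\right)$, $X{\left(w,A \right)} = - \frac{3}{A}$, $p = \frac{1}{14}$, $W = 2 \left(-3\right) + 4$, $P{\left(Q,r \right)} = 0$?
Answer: $- \frac{11}{7} \approx -1.5714$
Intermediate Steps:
$W = -2$ ($W = -6 + 4 = -2$)
$p = \frac{1}{14} \approx 0.071429$
$x{\left(M,k \right)} = \frac{1}{14}$
$N = -22$ ($N = - 4 \left(4 - \frac{3}{-2}\right) = - 4 \left(4 - - \frac{3}{2}\right) = - 4 \left(4 + \frac{3}{2}\right) = \left(-4\right) \frac{11}{2} = -22$)
$x{\left(S,P{\left(-5,2 \right)} \right)} N = \frac{1}{14} \left(-22\right) = - \frac{11}{7}$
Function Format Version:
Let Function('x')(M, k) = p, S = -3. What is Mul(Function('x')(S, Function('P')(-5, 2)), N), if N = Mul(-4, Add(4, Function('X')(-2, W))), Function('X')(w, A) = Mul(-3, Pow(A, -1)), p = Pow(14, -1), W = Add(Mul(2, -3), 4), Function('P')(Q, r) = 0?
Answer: Rational(-11, 7) ≈ -1.5714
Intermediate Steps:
W = -2 (W = Add(-6, 4) = -2)
p = Rational(1, 14) ≈ 0.071429
Function('x')(M, k) = Rational(1, 14)
N = -22 (N = Mul(-4, Add(4, Mul(-3, Pow(-2, -1)))) = Mul(-4, Add(4, Mul(-3, Rational(-1, 2)))) = Mul(-4, Add(4, Rational(3, 2))) = Mul(-4, Rational(11, 2)) = -22)
Mul(Function('x')(S, Function('P')(-5, 2)), N) = Mul(Rational(1, 14), -22) = Rational(-11, 7)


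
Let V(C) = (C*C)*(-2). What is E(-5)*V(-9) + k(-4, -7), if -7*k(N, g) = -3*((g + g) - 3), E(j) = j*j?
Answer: -28401/7 ≈ -4057.3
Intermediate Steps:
E(j) = j²
V(C) = -2*C² (V(C) = C²*(-2) = -2*C²)
k(N, g) = -9/7 + 6*g/7 (k(N, g) = -(-3)*((g + g) - 3)/7 = -(-3)*(2*g - 3)/7 = -(-3)*(-3 + 2*g)/7 = -(9 - 6*g)/7 = -9/7 + 6*g/7)
E(-5)*V(-9) + k(-4, -7) = (-5)²*(-2*(-9)²) + (-9/7 + (6/7)*(-7)) = 25*(-2*81) + (-9/7 - 6) = 25*(-162) - 51/7 = -4050 - 51/7 = -28401/7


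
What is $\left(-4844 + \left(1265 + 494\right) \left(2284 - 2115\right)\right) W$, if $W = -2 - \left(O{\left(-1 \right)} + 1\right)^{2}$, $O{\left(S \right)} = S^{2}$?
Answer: $-1754562$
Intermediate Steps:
$W = -6$ ($W = -2 - \left(\left(-1\right)^{2} + 1\right)^{2} = -2 - \left(1 + 1\right)^{2} = -2 - 2^{2} = -2 - 4 = -6$)
$\left(-4844 + \left(1265 + 494\right) \left(2284 - 2115\right)\right) W = \left(-4844 + \left(1265 + 494\right) \left(2284 - 2115\right)\right) \left(-6\right) = \left(-4844 + 1759 \cdot 169\right) \left(-6\right) = \left(-4844 + 297271\right) \left(-6\right) = 292427 \left(-6\right) = -1754562$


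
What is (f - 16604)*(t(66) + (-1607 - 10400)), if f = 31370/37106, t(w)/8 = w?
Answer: 3535971955633/18553 ≈ 1.9059e+8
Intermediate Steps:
t(w) = 8*w
f = 15685/18553 (f = 31370*(1/37106) = 15685/18553 ≈ 0.84542)
(f - 16604)*(t(66) + (-1607 - 10400)) = (15685/18553 - 16604)*(8*66 + (-1607 - 10400)) = -308038327*(528 - 12007)/18553 = -308038327/18553*(-11479) = 3535971955633/18553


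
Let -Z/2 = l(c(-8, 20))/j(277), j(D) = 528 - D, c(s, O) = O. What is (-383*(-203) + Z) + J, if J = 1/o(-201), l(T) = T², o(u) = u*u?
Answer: 788393154050/10140651 ≈ 77746.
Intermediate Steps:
o(u) = u²
J = 1/40401 (J = 1/((-201)²) = 1/40401 ≈ 2.4752e-5)
Z = -800/251 (Z = -2*20²/(528 - 1*277) = -800/(528 - 277) = -800/251 ≈ -3.1873)
(-383*(-203) + Z) + J = (-383*(-203) - 800/251) + 1/40401 = (77749 - 800/251) + 1/40401 = 19514199/251 + 1/40401 = 788393154050/10140651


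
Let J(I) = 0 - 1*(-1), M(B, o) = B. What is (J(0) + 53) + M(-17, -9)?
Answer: 37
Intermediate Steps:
J(I) = 1 (J(I) = 0 + 1 = 1)
(J(0) + 53) + M(-17, -9) = (1 + 53) - 17 = 54 - 17 = 37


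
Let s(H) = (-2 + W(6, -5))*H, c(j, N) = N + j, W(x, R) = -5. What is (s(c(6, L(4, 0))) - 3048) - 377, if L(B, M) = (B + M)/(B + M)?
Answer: -3474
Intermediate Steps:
L(B, M) = 1
s(H) = -7*H (s(H) = (-2 - 5)*H = -7*H)
(s(c(6, L(4, 0))) - 3048) - 377 = (-7*(1 + 6) - 3048) - 377 = (-7*7 - 3048) - 377 = (-49 - 3048) - 377 = -3097 - 377 = -3474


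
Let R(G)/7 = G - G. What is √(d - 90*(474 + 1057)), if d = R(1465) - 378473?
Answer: I*√516263 ≈ 718.51*I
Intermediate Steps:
R(G) = 0 (R(G) = 7*(G - G) = 7*0 = 0)
d = -378473 (d = 0 - 378473 = -378473)
√(d - 90*(474 + 1057)) = √(-378473 - 90*(474 + 1057)) = √(-378473 - 90*1531) = √(-378473 - 137790) = √(-516263) = I*√516263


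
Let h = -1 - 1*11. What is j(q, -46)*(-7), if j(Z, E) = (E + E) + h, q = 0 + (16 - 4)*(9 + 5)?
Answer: 728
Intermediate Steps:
q = 168 (q = 0 + 12*14 = 0 + 168 = 168)
h = -12 (h = -1 - 11 = -12)
j(Z, E) = -12 + 2*E (j(Z, E) = (E + E) - 12 = 2*E - 12 = -12 + 2*E)
j(q, -46)*(-7) = (-12 + 2*(-46))*(-7) = (-12 - 92)*(-7) = -104*(-7) = 728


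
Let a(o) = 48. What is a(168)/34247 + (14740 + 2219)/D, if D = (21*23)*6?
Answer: 8419333/1438374 ≈ 5.8534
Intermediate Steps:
D = 2898 (D = 483*6 = 2898)
a(168)/34247 + (14740 + 2219)/D = 48/34247 + (14740 + 2219)/2898 = 48*(1/34247) + 16959*(1/2898) = 48/34247 + 5653/966 = 8419333/1438374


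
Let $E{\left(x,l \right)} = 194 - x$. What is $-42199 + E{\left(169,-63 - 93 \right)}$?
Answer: $-42174$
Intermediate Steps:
$-42199 + E{\left(169,-63 - 93 \right)} = -42199 + \left(194 - 169\right) = -42199 + 25 = -42174$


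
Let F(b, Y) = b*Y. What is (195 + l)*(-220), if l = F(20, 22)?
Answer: -139700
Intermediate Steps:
F(b, Y) = Y*b
l = 440 (l = 22*20 = 440)
(195 + l)*(-220) = (195 + 440)*(-220) = 635*(-220) = -139700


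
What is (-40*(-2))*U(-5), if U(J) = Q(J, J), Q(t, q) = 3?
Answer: 240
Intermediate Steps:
U(J) = 3
(-40*(-2))*U(-5) = -40*(-2)*3 = 80*3 = 240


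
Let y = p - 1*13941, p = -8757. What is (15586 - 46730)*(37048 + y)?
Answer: -446916400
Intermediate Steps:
y = -22698 (y = -8757 - 1*13941 = -8757 - 13941 = -22698)
(15586 - 46730)*(37048 + y) = (15586 - 46730)*(37048 - 22698) = -31144*14350 = -446916400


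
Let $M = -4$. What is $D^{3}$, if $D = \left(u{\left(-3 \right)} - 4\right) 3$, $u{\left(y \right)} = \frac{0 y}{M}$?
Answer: $-1728$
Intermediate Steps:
$u{\left(y \right)} = 0$ ($u{\left(y \right)} = \frac{0 y}{-4} = 0 \left(- \frac{1}{4}\right) = 0$)
$D = -12$ ($D = \left(0 - 4\right) 3 = \left(-4\right) 3 = -12$)
$D^{3} = \left(-12\right)^{3} = -1728$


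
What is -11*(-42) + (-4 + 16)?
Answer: 474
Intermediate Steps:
-11*(-42) + (-4 + 16) = 462 + 12 = 474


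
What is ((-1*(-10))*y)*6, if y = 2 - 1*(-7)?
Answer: 540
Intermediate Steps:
y = 9 (y = 2 + 7 = 9)
((-1*(-10))*y)*6 = (-1*(-10)*9)*6 = (10*9)*6 = 90*6 = 540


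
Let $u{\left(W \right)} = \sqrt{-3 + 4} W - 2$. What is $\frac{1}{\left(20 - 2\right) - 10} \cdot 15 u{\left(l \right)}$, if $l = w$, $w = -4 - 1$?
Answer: $- \frac{105}{8} \approx -13.125$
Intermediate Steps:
$w = -5$ ($w = -4 - 1 = -5$)
$l = -5$
$u{\left(W \right)} = -2 + W$ ($u{\left(W \right)} = \sqrt{1} W - 2 = 1 W - 2 = W - 2 = -2 + W$)
$\frac{1}{\left(20 - 2\right) - 10} \cdot 15 u{\left(l \right)} = \frac{1}{\left(20 - 2\right) - 10} \cdot 15 \left(-2 - 5\right) = \frac{1}{18 - 10} \cdot 15 \left(-7\right) = \frac{1}{8} \cdot 15 \left(-7\right) = \frac{15}{8} \left(-7\right) = - \frac{105}{8}$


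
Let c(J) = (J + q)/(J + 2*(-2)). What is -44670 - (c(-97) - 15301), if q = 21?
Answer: -2966345/101 ≈ -29370.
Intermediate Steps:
c(J) = (21 + J)/(-4 + J) (c(J) = (J + 21)/(J + 2*(-2)) = (21 + J)/(J - 4) = (21 + J)/(-4 + J))
-44670 - (c(-97) - 15301) = -44670 - ((21 - 97)/(-4 - 97) - 15301) = -44670 - (-76/(-101) - 15301) = -44670 - (-1/101*(-76) - 15301) = -44670 - (76/101 - 15301) = -44670 - 1*(-1545325/101) = -44670 + 1545325/101 = -2966345/101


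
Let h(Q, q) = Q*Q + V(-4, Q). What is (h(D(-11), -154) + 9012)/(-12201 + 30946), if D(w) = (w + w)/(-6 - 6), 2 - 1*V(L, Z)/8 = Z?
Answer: 324601/674820 ≈ 0.48102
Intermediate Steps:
V(L, Z) = 16 - 8*Z
D(w) = -w/6 (D(w) = (2*w)/(-12) = (2*w)*(-1/12) = -w/6)
h(Q, q) = 16 + Q² - 8*Q (h(Q, q) = Q*Q + (16 - 8*Q) = Q² + (16 - 8*Q) = 16 + Q² - 8*Q)
(h(D(-11), -154) + 9012)/(-12201 + 30946) = ((16 + (-⅙*(-11))² - (-4)*(-11)/3) + 9012)/(-12201 + 30946) = ((16 + (11/6)² - 8*11/6) + 9012)/18745 = ((16 + 121/36 - 44/3) + 9012)*(1/18745) = (169/36 + 9012)*(1/18745) = (324601/36)*(1/18745) = 324601/674820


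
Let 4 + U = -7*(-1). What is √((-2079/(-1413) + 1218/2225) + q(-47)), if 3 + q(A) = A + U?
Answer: I*√219558783002/69865 ≈ 6.7068*I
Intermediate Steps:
U = 3 (U = -4 - 7*(-1) = -4 + 7 = 3)
q(A) = A (q(A) = -3 + (A + 3) = -3 + (3 + A) = A)
√((-2079/(-1413) + 1218/2225) + q(-47)) = √((-2079/(-1413) + 1218/2225) - 47) = √((-2079*(-1/1413) + 1218*(1/2225)) - 47) = √((231/157 + 1218/2225) - 47) = √(705201/349325 - 47) = √(-15713074/349325) = I*√219558783002/69865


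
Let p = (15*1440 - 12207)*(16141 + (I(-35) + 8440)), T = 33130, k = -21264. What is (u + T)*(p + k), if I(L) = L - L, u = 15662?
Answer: 11264514822648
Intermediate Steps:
I(L) = 0
p = 230889333 (p = (15*1440 - 12207)*(16141 + (0 + 8440)) = (21600 - 12207)*(16141 + 8440) = 9393*24581 = 230889333)
(u + T)*(p + k) = (15662 + 33130)*(230889333 - 21264) = 48792*230868069 = 11264514822648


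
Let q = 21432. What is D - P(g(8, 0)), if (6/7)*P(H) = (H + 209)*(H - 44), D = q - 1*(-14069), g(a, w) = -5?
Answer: 47163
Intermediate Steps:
D = 35501 (D = 21432 - 1*(-14069) = 21432 + 14069 = 35501)
P(H) = 7*(-44 + H)*(209 + H)/6 (P(H) = 7*((H + 209)*(H - 44))/6 = 7*((209 + H)*(-44 + H))/6 = 7*((-44 + H)*(209 + H))/6 = 7*(-44 + H)*(209 + H)/6)
D - P(g(8, 0)) = 35501 - (-32186/3 + (7/6)*(-5)² + (385/2)*(-5)) = 35501 - (-32186/3 + (7/6)*25 - 1925/2) = 35501 - (-32186/3 + 175/6 - 1925/2) = 35501 - 1*(-11662) = 35501 + 11662 = 47163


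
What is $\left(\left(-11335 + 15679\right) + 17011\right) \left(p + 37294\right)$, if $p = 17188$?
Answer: $1163463110$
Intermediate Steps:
$\left(\left(-11335 + 15679\right) + 17011\right) \left(p + 37294\right) = \left(\left(-11335 + 15679\right) + 17011\right) \left(17188 + 37294\right) = \left(4344 + 17011\right) 54482 = 21355 \cdot 54482 = 1163463110$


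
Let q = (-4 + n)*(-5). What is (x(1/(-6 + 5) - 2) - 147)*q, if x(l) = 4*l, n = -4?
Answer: -6360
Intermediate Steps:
q = 40 (q = (-4 - 4)*(-5) = -8*(-5) = 40)
(x(1/(-6 + 5) - 2) - 147)*q = (4*(1/(-6 + 5) - 2) - 147)*40 = (4*(1/(-1) - 2) - 147)*40 = (4*(-1 - 2) - 147)*40 = (4*(-3) - 147)*40 = (-12 - 147)*40 = -159*40 = -6360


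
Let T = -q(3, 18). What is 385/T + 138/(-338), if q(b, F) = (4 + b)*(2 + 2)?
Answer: -9571/676 ≈ -14.158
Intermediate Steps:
q(b, F) = 16 + 4*b (q(b, F) = (4 + b)*4 = 16 + 4*b)
T = -28 (T = -(16 + 4*3) = -(16 + 12) = -1*28 = -28)
385/T + 138/(-338) = 385/(-28) + 138/(-338) = 385*(-1/28) + 138*(-1/338) = -55/4 - 69/169 = -9571/676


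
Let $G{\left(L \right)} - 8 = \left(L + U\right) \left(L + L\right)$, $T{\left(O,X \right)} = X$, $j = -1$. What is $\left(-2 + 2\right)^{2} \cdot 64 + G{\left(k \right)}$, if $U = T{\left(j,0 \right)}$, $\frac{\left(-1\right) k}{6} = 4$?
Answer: $1160$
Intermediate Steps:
$k = -24$ ($k = \left(-6\right) 4 = -24$)
$U = 0$
$G{\left(L \right)} = 8 + 2 L^{2}$ ($G{\left(L \right)} = 8 + \left(L + 0\right) \left(L + L\right) = 8 + L 2 L = 8 + 2 L^{2}$)
$\left(-2 + 2\right)^{2} \cdot 64 + G{\left(k \right)} = \left(-2 + 2\right)^{2} \cdot 64 + \left(8 + 2 \left(-24\right)^{2}\right) = 0^{2} \cdot 64 + \left(8 + 2 \cdot 576\right) = 0 \cdot 64 + \left(8 + 1152\right) = 0 + 1160 = 1160$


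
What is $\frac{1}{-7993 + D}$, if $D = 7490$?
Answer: $- \frac{1}{503} \approx -0.0019881$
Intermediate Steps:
$\frac{1}{-7993 + D} = \frac{1}{-7993 + 7490} = \frac{1}{-503} = - \frac{1}{503}$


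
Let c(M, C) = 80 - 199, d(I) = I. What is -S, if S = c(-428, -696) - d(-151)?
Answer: -32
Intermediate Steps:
c(M, C) = -119
S = 32 (S = -119 - 1*(-151) = -119 + 151 = 32)
-S = -1*32 = -32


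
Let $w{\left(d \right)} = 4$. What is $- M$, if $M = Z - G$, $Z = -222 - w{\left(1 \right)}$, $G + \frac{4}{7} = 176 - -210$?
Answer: $\frac{4280}{7} \approx 611.43$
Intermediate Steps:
$G = \frac{2698}{7}$ ($G = - \frac{4}{7} + \left(176 - -210\right) = - \frac{4}{7} + \left(176 + 210\right) = - \frac{4}{7} + 386 = \frac{2698}{7} \approx 385.43$)
$Z = -226$ ($Z = -222 - 4 = -226$)
$M = - \frac{4280}{7}$ ($M = -226 - \frac{2698}{7} = - \frac{4280}{7} \approx -611.43$)
$- M = \left(-1\right) \left(- \frac{4280}{7}\right) = \frac{4280}{7}$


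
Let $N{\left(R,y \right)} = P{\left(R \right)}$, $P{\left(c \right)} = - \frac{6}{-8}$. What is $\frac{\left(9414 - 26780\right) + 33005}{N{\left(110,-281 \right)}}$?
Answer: $20852$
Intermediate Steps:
$P{\left(c \right)} = \frac{3}{4}$ ($P{\left(c \right)} = \left(-6\right) \left(- \frac{1}{8}\right) = \frac{3}{4}$)
$N{\left(R,y \right)} = \frac{3}{4}$
$\frac{\left(9414 - 26780\right) + 33005}{N{\left(110,-281 \right)}} = \frac{\left(9414 - 26780\right) + 33005}{\frac{3}{4}} = \left(-17366 + 33005\right) \frac{4}{3} = 15639 \cdot \frac{4}{3} = 20852$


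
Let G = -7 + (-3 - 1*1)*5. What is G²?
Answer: 729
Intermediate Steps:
G = -27 (G = -7 + (-3 - 1)*5 = -7 - 4*5 = -7 - 20 = -27)
G² = (-27)² = 729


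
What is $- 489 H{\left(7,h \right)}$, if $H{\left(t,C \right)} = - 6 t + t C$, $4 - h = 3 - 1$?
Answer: $13692$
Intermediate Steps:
$h = 2$ ($h = 4 - \left(3 - 1\right) = 4 - 2 = 2$)
$H{\left(t,C \right)} = - 6 t + C t$
$- 489 H{\left(7,h \right)} = - 489 \cdot 7 \left(-6 + 2\right) = - 489 \cdot 7 \left(-4\right) = \left(-489\right) \left(-28\right) = 13692$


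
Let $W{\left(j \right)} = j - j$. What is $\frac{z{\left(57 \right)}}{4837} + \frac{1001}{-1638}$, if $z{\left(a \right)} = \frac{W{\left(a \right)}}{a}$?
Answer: $- \frac{11}{18} \approx -0.61111$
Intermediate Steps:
$W{\left(j \right)} = 0$
$z{\left(a \right)} = 0$ ($z{\left(a \right)} = \frac{0}{a} = 0$)
$\frac{z{\left(57 \right)}}{4837} + \frac{1001}{-1638} = \frac{0}{4837} + \frac{1001}{-1638} = 0 \cdot \frac{1}{4837} + 1001 \left(- \frac{1}{1638}\right) = 0 - \frac{11}{18} = - \frac{11}{18}$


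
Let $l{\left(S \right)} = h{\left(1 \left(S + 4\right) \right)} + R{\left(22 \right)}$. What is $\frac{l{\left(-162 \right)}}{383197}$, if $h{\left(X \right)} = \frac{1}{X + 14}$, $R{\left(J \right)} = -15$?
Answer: $- \frac{2161}{55180368} \approx -3.9162 \cdot 10^{-5}$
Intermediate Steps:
$h{\left(X \right)} = \frac{1}{14 + X}$
$l{\left(S \right)} = -15 + \frac{1}{18 + S}$ ($l{\left(S \right)} = \frac{1}{14 + 1 \left(S + 4\right)} - 15 = \frac{1}{14 + 1 \left(4 + S\right)} - 15 = \frac{1}{14 + \left(4 + S\right)} - 15 = \frac{1}{18 + S} - 15 = -15 + \frac{1}{18 + S}$)
$\frac{l{\left(-162 \right)}}{383197} = \frac{\frac{1}{18 - 162} \left(-269 - -2430\right)}{383197} = \frac{-269 + 2430}{-144} \cdot \frac{1}{383197} = \left(- \frac{1}{144}\right) 2161 \cdot \frac{1}{383197} = \left(- \frac{2161}{144}\right) \frac{1}{383197} = - \frac{2161}{55180368}$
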